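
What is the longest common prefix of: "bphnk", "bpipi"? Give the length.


Words: bphnk, bpipi
  Position 0: all 'b' => match
  Position 1: all 'p' => match
  Position 2: ('h', 'i') => mismatch, stop
LCP = "bp" (length 2)

2


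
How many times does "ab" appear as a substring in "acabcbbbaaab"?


Searching for "ab" in "acabcbbbaaab"
Scanning each position:
  Position 0: "ac" => no
  Position 1: "ca" => no
  Position 2: "ab" => MATCH
  Position 3: "bc" => no
  Position 4: "cb" => no
  Position 5: "bb" => no
  Position 6: "bb" => no
  Position 7: "ba" => no
  Position 8: "aa" => no
  Position 9: "aa" => no
  Position 10: "ab" => MATCH
Total occurrences: 2

2


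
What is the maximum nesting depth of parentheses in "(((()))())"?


Input: "(((()))())"
Tracking depth:
  Position 0 '(': depth becomes 1
  Position 1 '(': depth becomes 2
  Position 2 '(': depth becomes 3
  Position 3 '(': depth becomes 4
  Position 4 ')': depth becomes 3
  Position 5 ')': depth becomes 2
  Position 6 ')': depth becomes 1
  Position 7 '(': depth becomes 2
  Position 8 ')': depth becomes 1
  Position 9 ')': depth becomes 0
Maximum depth reached: 4

4


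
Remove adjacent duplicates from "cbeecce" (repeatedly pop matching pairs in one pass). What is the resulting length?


Input: cbeecce
Stack-based adjacent duplicate removal:
  Read 'c': push. Stack: c
  Read 'b': push. Stack: cb
  Read 'e': push. Stack: cbe
  Read 'e': matches stack top 'e' => pop. Stack: cb
  Read 'c': push. Stack: cbc
  Read 'c': matches stack top 'c' => pop. Stack: cb
  Read 'e': push. Stack: cbe
Final stack: "cbe" (length 3)

3


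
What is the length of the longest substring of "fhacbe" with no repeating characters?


Input: "fhacbe"
Sliding window (track last position of each char):
  Position 0 ('f'): window [0,0] length 1 -- new best
  Position 1 ('h'): window [0,1] length 2 -- new best
  Position 2 ('a'): window [0,2] length 3 -- new best
  Position 3 ('c'): window [0,3] length 4 -- new best
  Position 4 ('b'): window [0,4] length 5 -- new best
  Position 5 ('e'): window [0,5] length 6 -- new best
Longest substring with no repeats: "fhacbe" with length 6

6


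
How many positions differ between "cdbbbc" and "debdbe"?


Comparing "cdbbbc" and "debdbe" position by position:
  Position 0: 'c' vs 'd' => DIFFER
  Position 1: 'd' vs 'e' => DIFFER
  Position 2: 'b' vs 'b' => same
  Position 3: 'b' vs 'd' => DIFFER
  Position 4: 'b' vs 'b' => same
  Position 5: 'c' vs 'e' => DIFFER
Positions that differ: 4

4


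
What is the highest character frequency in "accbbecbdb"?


Input: accbbecbdb
Character counts:
  'a': 1
  'b': 4
  'c': 3
  'd': 1
  'e': 1
Maximum frequency: 4

4


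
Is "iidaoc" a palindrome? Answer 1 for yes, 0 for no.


Input: iidaoc
Reversed: coadii
  Compare pos 0 ('i') with pos 5 ('c'): MISMATCH
  Compare pos 1 ('i') with pos 4 ('o'): MISMATCH
  Compare pos 2 ('d') with pos 3 ('a'): MISMATCH
Result: not a palindrome

0


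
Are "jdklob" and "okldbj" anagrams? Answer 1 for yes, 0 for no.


Strings: "jdklob", "okldbj"
Sorted first:  bdjklo
Sorted second: bdjklo
Sorted forms match => anagrams

1


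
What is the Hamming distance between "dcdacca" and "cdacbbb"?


Comparing "dcdacca" and "cdacbbb" position by position:
  Position 0: 'd' vs 'c' => differ
  Position 1: 'c' vs 'd' => differ
  Position 2: 'd' vs 'a' => differ
  Position 3: 'a' vs 'c' => differ
  Position 4: 'c' vs 'b' => differ
  Position 5: 'c' vs 'b' => differ
  Position 6: 'a' vs 'b' => differ
Total differences (Hamming distance): 7

7


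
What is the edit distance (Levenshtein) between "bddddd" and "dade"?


Computing edit distance: "bddddd" -> "dade"
DP table:
           d    a    d    e
      0    1    2    3    4
  b   1    1    2    3    4
  d   2    1    2    2    3
  d   3    2    2    2    3
  d   4    3    3    2    3
  d   5    4    4    3    3
  d   6    5    5    4    4
Edit distance = dp[6][4] = 4

4


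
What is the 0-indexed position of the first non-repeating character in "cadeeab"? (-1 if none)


Input: cadeeab
Character frequencies:
  'a': 2
  'b': 1
  'c': 1
  'd': 1
  'e': 2
Scanning left to right for freq == 1:
  Position 0 ('c'): unique! => answer = 0

0


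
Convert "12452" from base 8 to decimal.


Input: "12452" in base 8
Positional expansion:
  Digit '1' (value 1) x 8^4 = 4096
  Digit '2' (value 2) x 8^3 = 1024
  Digit '4' (value 4) x 8^2 = 256
  Digit '5' (value 5) x 8^1 = 40
  Digit '2' (value 2) x 8^0 = 2
Sum = 5418

5418


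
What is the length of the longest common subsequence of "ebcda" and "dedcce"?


LCS of "ebcda" and "dedcce"
DP table:
           d    e    d    c    c    e
      0    0    0    0    0    0    0
  e   0    0    1    1    1    1    1
  b   0    0    1    1    1    1    1
  c   0    0    1    1    2    2    2
  d   0    1    1    2    2    2    2
  a   0    1    1    2    2    2    2
LCS length = dp[5][6] = 2

2


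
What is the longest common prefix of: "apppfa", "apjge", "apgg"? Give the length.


Words: apppfa, apjge, apgg
  Position 0: all 'a' => match
  Position 1: all 'p' => match
  Position 2: ('p', 'j', 'g') => mismatch, stop
LCP = "ap" (length 2)

2


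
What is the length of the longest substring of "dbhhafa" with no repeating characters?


Input: "dbhhafa"
Sliding window (track last position of each char):
  Position 0 ('d'): window [0,0] length 1 -- new best
  Position 1 ('b'): window [0,1] length 2 -- new best
  Position 2 ('h'): window [0,2] length 3 -- new best
  Position 3 ('h'): repeat (last at 2), move window start to 3
  Position 3 ('h'): window [3,3] length 1
  Position 4 ('a'): window [3,4] length 2
  Position 5 ('f'): window [3,5] length 3
  Position 6 ('a'): repeat (last at 4), move window start to 5
  Position 6 ('a'): window [5,6] length 2
Longest substring with no repeats: "dbh" with length 3

3


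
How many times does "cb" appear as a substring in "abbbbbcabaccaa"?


Searching for "cb" in "abbbbbcabaccaa"
Scanning each position:
  Position 0: "ab" => no
  Position 1: "bb" => no
  Position 2: "bb" => no
  Position 3: "bb" => no
  Position 4: "bb" => no
  Position 5: "bc" => no
  Position 6: "ca" => no
  Position 7: "ab" => no
  Position 8: "ba" => no
  Position 9: "ac" => no
  Position 10: "cc" => no
  Position 11: "ca" => no
  Position 12: "aa" => no
Total occurrences: 0

0


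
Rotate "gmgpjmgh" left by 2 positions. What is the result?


Input: "gmgpjmgh", rotate left by 2
First 2 characters: "gm"
Remaining characters: "gpjmgh"
Concatenate remaining + first: "gpjmgh" + "gm" = "gpjmghgm"

gpjmghgm


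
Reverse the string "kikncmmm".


Input: kikncmmm
Reading characters right to left:
  Position 7: 'm'
  Position 6: 'm'
  Position 5: 'm'
  Position 4: 'c'
  Position 3: 'n'
  Position 2: 'k'
  Position 1: 'i'
  Position 0: 'k'
Reversed: mmmcnkik

mmmcnkik


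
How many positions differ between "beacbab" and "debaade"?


Comparing "beacbab" and "debaade" position by position:
  Position 0: 'b' vs 'd' => DIFFER
  Position 1: 'e' vs 'e' => same
  Position 2: 'a' vs 'b' => DIFFER
  Position 3: 'c' vs 'a' => DIFFER
  Position 4: 'b' vs 'a' => DIFFER
  Position 5: 'a' vs 'd' => DIFFER
  Position 6: 'b' vs 'e' => DIFFER
Positions that differ: 6

6


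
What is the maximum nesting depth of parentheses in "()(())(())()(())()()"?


Input: "()(())(())()(())()()"
Tracking depth:
  Position 0 '(': depth becomes 1
  Position 1 ')': depth becomes 0
  Position 2 '(': depth becomes 1
  Position 3 '(': depth becomes 2
  Position 4 ')': depth becomes 1
  Position 5 ')': depth becomes 0
  Position 6 '(': depth becomes 1
  Position 7 '(': depth becomes 2
  Position 8 ')': depth becomes 1
  Position 9 ')': depth becomes 0
  Position 10 '(': depth becomes 1
  Position 11 ')': depth becomes 0
  Position 12 '(': depth becomes 1
  Position 13 '(': depth becomes 2
  Position 14 ')': depth becomes 1
  Position 15 ')': depth becomes 0
  Position 16 '(': depth becomes 1
  Position 17 ')': depth becomes 0
  Position 18 '(': depth becomes 1
  Position 19 ')': depth becomes 0
Maximum depth reached: 2

2


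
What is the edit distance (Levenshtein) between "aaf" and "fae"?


Computing edit distance: "aaf" -> "fae"
DP table:
           f    a    e
      0    1    2    3
  a   1    1    1    2
  a   2    2    1    2
  f   3    2    2    2
Edit distance = dp[3][3] = 2

2


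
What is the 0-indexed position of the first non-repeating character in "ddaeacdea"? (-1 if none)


Input: ddaeacdea
Character frequencies:
  'a': 3
  'c': 1
  'd': 3
  'e': 2
Scanning left to right for freq == 1:
  Position 0 ('d'): freq=3, skip
  Position 1 ('d'): freq=3, skip
  Position 2 ('a'): freq=3, skip
  Position 3 ('e'): freq=2, skip
  Position 4 ('a'): freq=3, skip
  Position 5 ('c'): unique! => answer = 5

5


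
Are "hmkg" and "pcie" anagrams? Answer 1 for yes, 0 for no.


Strings: "hmkg", "pcie"
Sorted first:  ghkm
Sorted second: ceip
Differ at position 0: 'g' vs 'c' => not anagrams

0


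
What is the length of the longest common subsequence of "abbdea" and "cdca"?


LCS of "abbdea" and "cdca"
DP table:
           c    d    c    a
      0    0    0    0    0
  a   0    0    0    0    1
  b   0    0    0    0    1
  b   0    0    0    0    1
  d   0    0    1    1    1
  e   0    0    1    1    1
  a   0    0    1    1    2
LCS length = dp[6][4] = 2

2


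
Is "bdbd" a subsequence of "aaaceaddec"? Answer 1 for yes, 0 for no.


Check if "bdbd" is a subsequence of "aaaceaddec"
Greedy scan:
  Position 0 ('a'): no match needed
  Position 1 ('a'): no match needed
  Position 2 ('a'): no match needed
  Position 3 ('c'): no match needed
  Position 4 ('e'): no match needed
  Position 5 ('a'): no match needed
  Position 6 ('d'): no match needed
  Position 7 ('d'): no match needed
  Position 8 ('e'): no match needed
  Position 9 ('c'): no match needed
Only matched 0/4 characters => not a subsequence

0


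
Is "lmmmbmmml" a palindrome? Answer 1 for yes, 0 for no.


Input: lmmmbmmml
Reversed: lmmmbmmml
  Compare pos 0 ('l') with pos 8 ('l'): match
  Compare pos 1 ('m') with pos 7 ('m'): match
  Compare pos 2 ('m') with pos 6 ('m'): match
  Compare pos 3 ('m') with pos 5 ('m'): match
Result: palindrome

1


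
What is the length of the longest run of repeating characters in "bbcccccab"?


Input: "bbcccccab"
Scanning for longest run:
  Position 1 ('b'): continues run of 'b', length=2
  Position 2 ('c'): new char, reset run to 1
  Position 3 ('c'): continues run of 'c', length=2
  Position 4 ('c'): continues run of 'c', length=3
  Position 5 ('c'): continues run of 'c', length=4
  Position 6 ('c'): continues run of 'c', length=5
  Position 7 ('a'): new char, reset run to 1
  Position 8 ('b'): new char, reset run to 1
Longest run: 'c' with length 5

5


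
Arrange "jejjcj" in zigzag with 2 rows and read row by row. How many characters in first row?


Zigzag "jejjcj" into 2 rows:
Placing characters:
  'j' => row 0
  'e' => row 1
  'j' => row 0
  'j' => row 1
  'c' => row 0
  'j' => row 1
Rows:
  Row 0: "jjc"
  Row 1: "ejj"
First row length: 3

3


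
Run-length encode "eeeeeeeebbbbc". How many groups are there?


Input: eeeeeeeebbbbc
Scanning for consecutive runs:
  Group 1: 'e' x 8 (positions 0-7)
  Group 2: 'b' x 4 (positions 8-11)
  Group 3: 'c' x 1 (positions 12-12)
Total groups: 3

3


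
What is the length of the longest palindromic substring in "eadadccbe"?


Input: "eadadccbe"
Checking substrings for palindromes:
  [1:4] "ada" (len 3) => palindrome
  [2:5] "dad" (len 3) => palindrome
  [5:7] "cc" (len 2) => palindrome
Longest palindromic substring: "ada" with length 3

3


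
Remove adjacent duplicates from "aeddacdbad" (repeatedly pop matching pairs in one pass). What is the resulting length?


Input: aeddacdbad
Stack-based adjacent duplicate removal:
  Read 'a': push. Stack: a
  Read 'e': push. Stack: ae
  Read 'd': push. Stack: aed
  Read 'd': matches stack top 'd' => pop. Stack: ae
  Read 'a': push. Stack: aea
  Read 'c': push. Stack: aeac
  Read 'd': push. Stack: aeacd
  Read 'b': push. Stack: aeacdb
  Read 'a': push. Stack: aeacdba
  Read 'd': push. Stack: aeacdbad
Final stack: "aeacdbad" (length 8)

8


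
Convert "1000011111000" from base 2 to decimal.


Input: "1000011111000" in base 2
Positional expansion:
  Digit '1' (value 1) x 2^12 = 4096
  Digit '0' (value 0) x 2^11 = 0
  Digit '0' (value 0) x 2^10 = 0
  Digit '0' (value 0) x 2^9 = 0
  Digit '0' (value 0) x 2^8 = 0
  Digit '1' (value 1) x 2^7 = 128
  Digit '1' (value 1) x 2^6 = 64
  Digit '1' (value 1) x 2^5 = 32
  Digit '1' (value 1) x 2^4 = 16
  Digit '1' (value 1) x 2^3 = 8
  Digit '0' (value 0) x 2^2 = 0
  Digit '0' (value 0) x 2^1 = 0
  Digit '0' (value 0) x 2^0 = 0
Sum = 4344

4344


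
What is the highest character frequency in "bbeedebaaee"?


Input: bbeedebaaee
Character counts:
  'a': 2
  'b': 3
  'd': 1
  'e': 5
Maximum frequency: 5

5


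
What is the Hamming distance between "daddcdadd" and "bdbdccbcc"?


Comparing "daddcdadd" and "bdbdccbcc" position by position:
  Position 0: 'd' vs 'b' => differ
  Position 1: 'a' vs 'd' => differ
  Position 2: 'd' vs 'b' => differ
  Position 3: 'd' vs 'd' => same
  Position 4: 'c' vs 'c' => same
  Position 5: 'd' vs 'c' => differ
  Position 6: 'a' vs 'b' => differ
  Position 7: 'd' vs 'c' => differ
  Position 8: 'd' vs 'c' => differ
Total differences (Hamming distance): 7

7


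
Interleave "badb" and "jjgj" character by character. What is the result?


Interleaving "badb" and "jjgj":
  Position 0: 'b' from first, 'j' from second => "bj"
  Position 1: 'a' from first, 'j' from second => "aj"
  Position 2: 'd' from first, 'g' from second => "dg"
  Position 3: 'b' from first, 'j' from second => "bj"
Result: bjajdgbj

bjajdgbj


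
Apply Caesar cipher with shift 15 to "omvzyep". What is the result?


Caesar cipher: shift "omvzyep" by 15
  'o' (pos 14) + 15 = pos 3 = 'd'
  'm' (pos 12) + 15 = pos 1 = 'b'
  'v' (pos 21) + 15 = pos 10 = 'k'
  'z' (pos 25) + 15 = pos 14 = 'o'
  'y' (pos 24) + 15 = pos 13 = 'n'
  'e' (pos 4) + 15 = pos 19 = 't'
  'p' (pos 15) + 15 = pos 4 = 'e'
Result: dbkonte

dbkonte


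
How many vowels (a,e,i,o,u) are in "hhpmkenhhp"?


Input: hhpmkenhhp
Checking each character:
  'h' at position 0: consonant
  'h' at position 1: consonant
  'p' at position 2: consonant
  'm' at position 3: consonant
  'k' at position 4: consonant
  'e' at position 5: vowel (running total: 1)
  'n' at position 6: consonant
  'h' at position 7: consonant
  'h' at position 8: consonant
  'p' at position 9: consonant
Total vowels: 1

1


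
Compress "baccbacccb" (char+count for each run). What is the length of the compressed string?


Input: baccbacccb
Runs:
  'b' x 1 => "b1"
  'a' x 1 => "a1"
  'c' x 2 => "c2"
  'b' x 1 => "b1"
  'a' x 1 => "a1"
  'c' x 3 => "c3"
  'b' x 1 => "b1"
Compressed: "b1a1c2b1a1c3b1"
Compressed length: 14

14


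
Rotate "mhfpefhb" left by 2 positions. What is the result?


Input: "mhfpefhb", rotate left by 2
First 2 characters: "mh"
Remaining characters: "fpefhb"
Concatenate remaining + first: "fpefhb" + "mh" = "fpefhbmh"

fpefhbmh


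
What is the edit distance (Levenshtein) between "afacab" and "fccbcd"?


Computing edit distance: "afacab" -> "fccbcd"
DP table:
           f    c    c    b    c    d
      0    1    2    3    4    5    6
  a   1    1    2    3    4    5    6
  f   2    1    2    3    4    5    6
  a   3    2    2    3    4    5    6
  c   4    3    2    2    3    4    5
  a   5    4    3    3    3    4    5
  b   6    5    4    4    3    4    5
Edit distance = dp[6][6] = 5

5


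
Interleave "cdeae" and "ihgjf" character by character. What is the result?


Interleaving "cdeae" and "ihgjf":
  Position 0: 'c' from first, 'i' from second => "ci"
  Position 1: 'd' from first, 'h' from second => "dh"
  Position 2: 'e' from first, 'g' from second => "eg"
  Position 3: 'a' from first, 'j' from second => "aj"
  Position 4: 'e' from first, 'f' from second => "ef"
Result: cidhegajef

cidhegajef


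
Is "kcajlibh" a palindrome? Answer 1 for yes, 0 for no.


Input: kcajlibh
Reversed: hbiljack
  Compare pos 0 ('k') with pos 7 ('h'): MISMATCH
  Compare pos 1 ('c') with pos 6 ('b'): MISMATCH
  Compare pos 2 ('a') with pos 5 ('i'): MISMATCH
  Compare pos 3 ('j') with pos 4 ('l'): MISMATCH
Result: not a palindrome

0


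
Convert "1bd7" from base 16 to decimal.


Input: "1bd7" in base 16
Positional expansion:
  Digit '1' (value 1) x 16^3 = 4096
  Digit 'b' (value 11) x 16^2 = 2816
  Digit 'd' (value 13) x 16^1 = 208
  Digit '7' (value 7) x 16^0 = 7
Sum = 7127

7127


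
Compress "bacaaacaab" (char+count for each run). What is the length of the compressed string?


Input: bacaaacaab
Runs:
  'b' x 1 => "b1"
  'a' x 1 => "a1"
  'c' x 1 => "c1"
  'a' x 3 => "a3"
  'c' x 1 => "c1"
  'a' x 2 => "a2"
  'b' x 1 => "b1"
Compressed: "b1a1c1a3c1a2b1"
Compressed length: 14

14


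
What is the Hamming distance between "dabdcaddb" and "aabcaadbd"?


Comparing "dabdcaddb" and "aabcaadbd" position by position:
  Position 0: 'd' vs 'a' => differ
  Position 1: 'a' vs 'a' => same
  Position 2: 'b' vs 'b' => same
  Position 3: 'd' vs 'c' => differ
  Position 4: 'c' vs 'a' => differ
  Position 5: 'a' vs 'a' => same
  Position 6: 'd' vs 'd' => same
  Position 7: 'd' vs 'b' => differ
  Position 8: 'b' vs 'd' => differ
Total differences (Hamming distance): 5

5


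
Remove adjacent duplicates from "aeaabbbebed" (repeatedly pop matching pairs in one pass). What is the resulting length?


Input: aeaabbbebed
Stack-based adjacent duplicate removal:
  Read 'a': push. Stack: a
  Read 'e': push. Stack: ae
  Read 'a': push. Stack: aea
  Read 'a': matches stack top 'a' => pop. Stack: ae
  Read 'b': push. Stack: aeb
  Read 'b': matches stack top 'b' => pop. Stack: ae
  Read 'b': push. Stack: aeb
  Read 'e': push. Stack: aebe
  Read 'b': push. Stack: aebeb
  Read 'e': push. Stack: aebebe
  Read 'd': push. Stack: aebebed
Final stack: "aebebed" (length 7)

7


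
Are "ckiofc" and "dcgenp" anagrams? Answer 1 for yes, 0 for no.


Strings: "ckiofc", "dcgenp"
Sorted first:  ccfiko
Sorted second: cdegnp
Differ at position 1: 'c' vs 'd' => not anagrams

0


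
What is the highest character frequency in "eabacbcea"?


Input: eabacbcea
Character counts:
  'a': 3
  'b': 2
  'c': 2
  'e': 2
Maximum frequency: 3

3


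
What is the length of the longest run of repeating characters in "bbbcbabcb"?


Input: "bbbcbabcb"
Scanning for longest run:
  Position 1 ('b'): continues run of 'b', length=2
  Position 2 ('b'): continues run of 'b', length=3
  Position 3 ('c'): new char, reset run to 1
  Position 4 ('b'): new char, reset run to 1
  Position 5 ('a'): new char, reset run to 1
  Position 6 ('b'): new char, reset run to 1
  Position 7 ('c'): new char, reset run to 1
  Position 8 ('b'): new char, reset run to 1
Longest run: 'b' with length 3

3


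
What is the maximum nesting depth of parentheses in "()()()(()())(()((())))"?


Input: "()()()(()())(()((())))"
Tracking depth:
  Position 0 '(': depth becomes 1
  Position 1 ')': depth becomes 0
  Position 2 '(': depth becomes 1
  Position 3 ')': depth becomes 0
  Position 4 '(': depth becomes 1
  Position 5 ')': depth becomes 0
  Position 6 '(': depth becomes 1
  Position 7 '(': depth becomes 2
  Position 8 ')': depth becomes 1
  Position 9 '(': depth becomes 2
  Position 10 ')': depth becomes 1
  Position 11 ')': depth becomes 0
  Position 12 '(': depth becomes 1
  Position 13 '(': depth becomes 2
  Position 14 ')': depth becomes 1
  Position 15 '(': depth becomes 2
  Position 16 '(': depth becomes 3
  Position 17 '(': depth becomes 4
  Position 18 ')': depth becomes 3
  Position 19 ')': depth becomes 2
  Position 20 ')': depth becomes 1
  Position 21 ')': depth becomes 0
Maximum depth reached: 4

4


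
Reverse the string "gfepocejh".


Input: gfepocejh
Reading characters right to left:
  Position 8: 'h'
  Position 7: 'j'
  Position 6: 'e'
  Position 5: 'c'
  Position 4: 'o'
  Position 3: 'p'
  Position 2: 'e'
  Position 1: 'f'
  Position 0: 'g'
Reversed: hjecopefg

hjecopefg


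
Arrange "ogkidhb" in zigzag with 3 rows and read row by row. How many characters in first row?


Zigzag "ogkidhb" into 3 rows:
Placing characters:
  'o' => row 0
  'g' => row 1
  'k' => row 2
  'i' => row 1
  'd' => row 0
  'h' => row 1
  'b' => row 2
Rows:
  Row 0: "od"
  Row 1: "gih"
  Row 2: "kb"
First row length: 2

2


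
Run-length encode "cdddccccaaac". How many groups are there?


Input: cdddccccaaac
Scanning for consecutive runs:
  Group 1: 'c' x 1 (positions 0-0)
  Group 2: 'd' x 3 (positions 1-3)
  Group 3: 'c' x 4 (positions 4-7)
  Group 4: 'a' x 3 (positions 8-10)
  Group 5: 'c' x 1 (positions 11-11)
Total groups: 5

5


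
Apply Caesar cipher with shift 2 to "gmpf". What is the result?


Caesar cipher: shift "gmpf" by 2
  'g' (pos 6) + 2 = pos 8 = 'i'
  'm' (pos 12) + 2 = pos 14 = 'o'
  'p' (pos 15) + 2 = pos 17 = 'r'
  'f' (pos 5) + 2 = pos 7 = 'h'
Result: iorh

iorh


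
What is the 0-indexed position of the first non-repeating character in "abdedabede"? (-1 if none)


Input: abdedabede
Character frequencies:
  'a': 2
  'b': 2
  'd': 3
  'e': 3
Scanning left to right for freq == 1:
  Position 0 ('a'): freq=2, skip
  Position 1 ('b'): freq=2, skip
  Position 2 ('d'): freq=3, skip
  Position 3 ('e'): freq=3, skip
  Position 4 ('d'): freq=3, skip
  Position 5 ('a'): freq=2, skip
  Position 6 ('b'): freq=2, skip
  Position 7 ('e'): freq=3, skip
  Position 8 ('d'): freq=3, skip
  Position 9 ('e'): freq=3, skip
  No unique character found => answer = -1

-1


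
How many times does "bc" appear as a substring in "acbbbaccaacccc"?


Searching for "bc" in "acbbbaccaacccc"
Scanning each position:
  Position 0: "ac" => no
  Position 1: "cb" => no
  Position 2: "bb" => no
  Position 3: "bb" => no
  Position 4: "ba" => no
  Position 5: "ac" => no
  Position 6: "cc" => no
  Position 7: "ca" => no
  Position 8: "aa" => no
  Position 9: "ac" => no
  Position 10: "cc" => no
  Position 11: "cc" => no
  Position 12: "cc" => no
Total occurrences: 0

0


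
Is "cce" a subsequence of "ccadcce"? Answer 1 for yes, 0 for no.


Check if "cce" is a subsequence of "ccadcce"
Greedy scan:
  Position 0 ('c'): matches sub[0] = 'c'
  Position 1 ('c'): matches sub[1] = 'c'
  Position 2 ('a'): no match needed
  Position 3 ('d'): no match needed
  Position 4 ('c'): no match needed
  Position 5 ('c'): no match needed
  Position 6 ('e'): matches sub[2] = 'e'
All 3 characters matched => is a subsequence

1


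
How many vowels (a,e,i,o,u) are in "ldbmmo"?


Input: ldbmmo
Checking each character:
  'l' at position 0: consonant
  'd' at position 1: consonant
  'b' at position 2: consonant
  'm' at position 3: consonant
  'm' at position 4: consonant
  'o' at position 5: vowel (running total: 1)
Total vowels: 1

1


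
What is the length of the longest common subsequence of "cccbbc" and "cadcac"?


LCS of "cccbbc" and "cadcac"
DP table:
           c    a    d    c    a    c
      0    0    0    0    0    0    0
  c   0    1    1    1    1    1    1
  c   0    1    1    1    2    2    2
  c   0    1    1    1    2    2    3
  b   0    1    1    1    2    2    3
  b   0    1    1    1    2    2    3
  c   0    1    1    1    2    2    3
LCS length = dp[6][6] = 3

3


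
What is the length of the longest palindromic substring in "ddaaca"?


Input: "ddaaca"
Checking substrings for palindromes:
  [3:6] "aca" (len 3) => palindrome
  [0:2] "dd" (len 2) => palindrome
  [2:4] "aa" (len 2) => palindrome
Longest palindromic substring: "aca" with length 3

3


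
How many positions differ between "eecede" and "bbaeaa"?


Comparing "eecede" and "bbaeaa" position by position:
  Position 0: 'e' vs 'b' => DIFFER
  Position 1: 'e' vs 'b' => DIFFER
  Position 2: 'c' vs 'a' => DIFFER
  Position 3: 'e' vs 'e' => same
  Position 4: 'd' vs 'a' => DIFFER
  Position 5: 'e' vs 'a' => DIFFER
Positions that differ: 5

5


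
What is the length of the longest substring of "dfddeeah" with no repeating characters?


Input: "dfddeeah"
Sliding window (track last position of each char):
  Position 0 ('d'): window [0,0] length 1 -- new best
  Position 1 ('f'): window [0,1] length 2 -- new best
  Position 2 ('d'): repeat (last at 0), move window start to 1
  Position 2 ('d'): window [1,2] length 2
  Position 3 ('d'): repeat (last at 2), move window start to 3
  Position 3 ('d'): window [3,3] length 1
  Position 4 ('e'): window [3,4] length 2
  Position 5 ('e'): repeat (last at 4), move window start to 5
  Position 5 ('e'): window [5,5] length 1
  Position 6 ('a'): window [5,6] length 2
  Position 7 ('h'): window [5,7] length 3 -- new best
Longest substring with no repeats: "eah" with length 3

3


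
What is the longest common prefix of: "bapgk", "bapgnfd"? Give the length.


Words: bapgk, bapgnfd
  Position 0: all 'b' => match
  Position 1: all 'a' => match
  Position 2: all 'p' => match
  Position 3: all 'g' => match
  Position 4: ('k', 'n') => mismatch, stop
LCP = "bapg" (length 4)

4


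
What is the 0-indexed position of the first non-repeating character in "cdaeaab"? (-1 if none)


Input: cdaeaab
Character frequencies:
  'a': 3
  'b': 1
  'c': 1
  'd': 1
  'e': 1
Scanning left to right for freq == 1:
  Position 0 ('c'): unique! => answer = 0

0


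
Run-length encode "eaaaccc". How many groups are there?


Input: eaaaccc
Scanning for consecutive runs:
  Group 1: 'e' x 1 (positions 0-0)
  Group 2: 'a' x 3 (positions 1-3)
  Group 3: 'c' x 3 (positions 4-6)
Total groups: 3

3


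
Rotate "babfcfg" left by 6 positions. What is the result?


Input: "babfcfg", rotate left by 6
First 6 characters: "babfcf"
Remaining characters: "g"
Concatenate remaining + first: "g" + "babfcf" = "gbabfcf"

gbabfcf


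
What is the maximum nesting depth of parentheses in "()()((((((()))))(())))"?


Input: "()()((((((()))))(())))"
Tracking depth:
  Position 0 '(': depth becomes 1
  Position 1 ')': depth becomes 0
  Position 2 '(': depth becomes 1
  Position 3 ')': depth becomes 0
  Position 4 '(': depth becomes 1
  Position 5 '(': depth becomes 2
  Position 6 '(': depth becomes 3
  Position 7 '(': depth becomes 4
  Position 8 '(': depth becomes 5
  Position 9 '(': depth becomes 6
  Position 10 '(': depth becomes 7
  Position 11 ')': depth becomes 6
  Position 12 ')': depth becomes 5
  Position 13 ')': depth becomes 4
  Position 14 ')': depth becomes 3
  Position 15 ')': depth becomes 2
  Position 16 '(': depth becomes 3
  Position 17 '(': depth becomes 4
  Position 18 ')': depth becomes 3
  Position 19 ')': depth becomes 2
  Position 20 ')': depth becomes 1
  Position 21 ')': depth becomes 0
Maximum depth reached: 7

7


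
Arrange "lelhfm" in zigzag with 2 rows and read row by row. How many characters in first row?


Zigzag "lelhfm" into 2 rows:
Placing characters:
  'l' => row 0
  'e' => row 1
  'l' => row 0
  'h' => row 1
  'f' => row 0
  'm' => row 1
Rows:
  Row 0: "llf"
  Row 1: "ehm"
First row length: 3

3


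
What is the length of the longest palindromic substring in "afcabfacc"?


Input: "afcabfacc"
Checking substrings for palindromes:
  [7:9] "cc" (len 2) => palindrome
Longest palindromic substring: "cc" with length 2

2


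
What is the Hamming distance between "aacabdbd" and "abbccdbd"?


Comparing "aacabdbd" and "abbccdbd" position by position:
  Position 0: 'a' vs 'a' => same
  Position 1: 'a' vs 'b' => differ
  Position 2: 'c' vs 'b' => differ
  Position 3: 'a' vs 'c' => differ
  Position 4: 'b' vs 'c' => differ
  Position 5: 'd' vs 'd' => same
  Position 6: 'b' vs 'b' => same
  Position 7: 'd' vs 'd' => same
Total differences (Hamming distance): 4

4


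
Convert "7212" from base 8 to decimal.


Input: "7212" in base 8
Positional expansion:
  Digit '7' (value 7) x 8^3 = 3584
  Digit '2' (value 2) x 8^2 = 128
  Digit '1' (value 1) x 8^1 = 8
  Digit '2' (value 2) x 8^0 = 2
Sum = 3722

3722


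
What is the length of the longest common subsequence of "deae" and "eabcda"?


LCS of "deae" and "eabcda"
DP table:
           e    a    b    c    d    a
      0    0    0    0    0    0    0
  d   0    0    0    0    0    1    1
  e   0    1    1    1    1    1    1
  a   0    1    2    2    2    2    2
  e   0    1    2    2    2    2    2
LCS length = dp[4][6] = 2

2


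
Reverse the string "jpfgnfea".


Input: jpfgnfea
Reading characters right to left:
  Position 7: 'a'
  Position 6: 'e'
  Position 5: 'f'
  Position 4: 'n'
  Position 3: 'g'
  Position 2: 'f'
  Position 1: 'p'
  Position 0: 'j'
Reversed: aefngfpj

aefngfpj


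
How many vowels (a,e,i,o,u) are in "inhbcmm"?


Input: inhbcmm
Checking each character:
  'i' at position 0: vowel (running total: 1)
  'n' at position 1: consonant
  'h' at position 2: consonant
  'b' at position 3: consonant
  'c' at position 4: consonant
  'm' at position 5: consonant
  'm' at position 6: consonant
Total vowels: 1

1


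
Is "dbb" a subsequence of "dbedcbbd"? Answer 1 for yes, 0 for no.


Check if "dbb" is a subsequence of "dbedcbbd"
Greedy scan:
  Position 0 ('d'): matches sub[0] = 'd'
  Position 1 ('b'): matches sub[1] = 'b'
  Position 2 ('e'): no match needed
  Position 3 ('d'): no match needed
  Position 4 ('c'): no match needed
  Position 5 ('b'): matches sub[2] = 'b'
  Position 6 ('b'): no match needed
  Position 7 ('d'): no match needed
All 3 characters matched => is a subsequence

1


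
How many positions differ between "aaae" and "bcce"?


Comparing "aaae" and "bcce" position by position:
  Position 0: 'a' vs 'b' => DIFFER
  Position 1: 'a' vs 'c' => DIFFER
  Position 2: 'a' vs 'c' => DIFFER
  Position 3: 'e' vs 'e' => same
Positions that differ: 3

3


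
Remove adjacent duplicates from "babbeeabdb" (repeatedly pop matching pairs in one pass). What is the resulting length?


Input: babbeeabdb
Stack-based adjacent duplicate removal:
  Read 'b': push. Stack: b
  Read 'a': push. Stack: ba
  Read 'b': push. Stack: bab
  Read 'b': matches stack top 'b' => pop. Stack: ba
  Read 'e': push. Stack: bae
  Read 'e': matches stack top 'e' => pop. Stack: ba
  Read 'a': matches stack top 'a' => pop. Stack: b
  Read 'b': matches stack top 'b' => pop. Stack: (empty)
  Read 'd': push. Stack: d
  Read 'b': push. Stack: db
Final stack: "db" (length 2)

2


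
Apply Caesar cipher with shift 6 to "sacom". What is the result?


Caesar cipher: shift "sacom" by 6
  's' (pos 18) + 6 = pos 24 = 'y'
  'a' (pos 0) + 6 = pos 6 = 'g'
  'c' (pos 2) + 6 = pos 8 = 'i'
  'o' (pos 14) + 6 = pos 20 = 'u'
  'm' (pos 12) + 6 = pos 18 = 's'
Result: ygius

ygius


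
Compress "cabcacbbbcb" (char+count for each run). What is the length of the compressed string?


Input: cabcacbbbcb
Runs:
  'c' x 1 => "c1"
  'a' x 1 => "a1"
  'b' x 1 => "b1"
  'c' x 1 => "c1"
  'a' x 1 => "a1"
  'c' x 1 => "c1"
  'b' x 3 => "b3"
  'c' x 1 => "c1"
  'b' x 1 => "b1"
Compressed: "c1a1b1c1a1c1b3c1b1"
Compressed length: 18

18


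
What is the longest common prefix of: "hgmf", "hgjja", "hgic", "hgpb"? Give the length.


Words: hgmf, hgjja, hgic, hgpb
  Position 0: all 'h' => match
  Position 1: all 'g' => match
  Position 2: ('m', 'j', 'i', 'p') => mismatch, stop
LCP = "hg" (length 2)

2


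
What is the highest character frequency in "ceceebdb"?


Input: ceceebdb
Character counts:
  'b': 2
  'c': 2
  'd': 1
  'e': 3
Maximum frequency: 3

3


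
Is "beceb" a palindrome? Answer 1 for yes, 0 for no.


Input: beceb
Reversed: beceb
  Compare pos 0 ('b') with pos 4 ('b'): match
  Compare pos 1 ('e') with pos 3 ('e'): match
Result: palindrome

1


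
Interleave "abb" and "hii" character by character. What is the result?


Interleaving "abb" and "hii":
  Position 0: 'a' from first, 'h' from second => "ah"
  Position 1: 'b' from first, 'i' from second => "bi"
  Position 2: 'b' from first, 'i' from second => "bi"
Result: ahbibi

ahbibi


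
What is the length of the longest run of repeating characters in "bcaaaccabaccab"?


Input: "bcaaaccabaccab"
Scanning for longest run:
  Position 1 ('c'): new char, reset run to 1
  Position 2 ('a'): new char, reset run to 1
  Position 3 ('a'): continues run of 'a', length=2
  Position 4 ('a'): continues run of 'a', length=3
  Position 5 ('c'): new char, reset run to 1
  Position 6 ('c'): continues run of 'c', length=2
  Position 7 ('a'): new char, reset run to 1
  Position 8 ('b'): new char, reset run to 1
  Position 9 ('a'): new char, reset run to 1
  Position 10 ('c'): new char, reset run to 1
  Position 11 ('c'): continues run of 'c', length=2
  Position 12 ('a'): new char, reset run to 1
  Position 13 ('b'): new char, reset run to 1
Longest run: 'a' with length 3

3


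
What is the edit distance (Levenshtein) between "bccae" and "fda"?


Computing edit distance: "bccae" -> "fda"
DP table:
           f    d    a
      0    1    2    3
  b   1    1    2    3
  c   2    2    2    3
  c   3    3    3    3
  a   4    4    4    3
  e   5    5    5    4
Edit distance = dp[5][3] = 4

4


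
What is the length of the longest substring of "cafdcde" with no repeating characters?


Input: "cafdcde"
Sliding window (track last position of each char):
  Position 0 ('c'): window [0,0] length 1 -- new best
  Position 1 ('a'): window [0,1] length 2 -- new best
  Position 2 ('f'): window [0,2] length 3 -- new best
  Position 3 ('d'): window [0,3] length 4 -- new best
  Position 4 ('c'): repeat (last at 0), move window start to 1
  Position 4 ('c'): window [1,4] length 4
  Position 5 ('d'): repeat (last at 3), move window start to 4
  Position 5 ('d'): window [4,5] length 2
  Position 6 ('e'): window [4,6] length 3
Longest substring with no repeats: "cafd" with length 4

4


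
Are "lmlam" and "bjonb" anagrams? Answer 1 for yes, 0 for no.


Strings: "lmlam", "bjonb"
Sorted first:  allmm
Sorted second: bbjno
Differ at position 0: 'a' vs 'b' => not anagrams

0


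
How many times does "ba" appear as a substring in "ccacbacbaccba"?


Searching for "ba" in "ccacbacbaccba"
Scanning each position:
  Position 0: "cc" => no
  Position 1: "ca" => no
  Position 2: "ac" => no
  Position 3: "cb" => no
  Position 4: "ba" => MATCH
  Position 5: "ac" => no
  Position 6: "cb" => no
  Position 7: "ba" => MATCH
  Position 8: "ac" => no
  Position 9: "cc" => no
  Position 10: "cb" => no
  Position 11: "ba" => MATCH
Total occurrences: 3

3


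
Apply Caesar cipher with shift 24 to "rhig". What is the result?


Caesar cipher: shift "rhig" by 24
  'r' (pos 17) + 24 = pos 15 = 'p'
  'h' (pos 7) + 24 = pos 5 = 'f'
  'i' (pos 8) + 24 = pos 6 = 'g'
  'g' (pos 6) + 24 = pos 4 = 'e'
Result: pfge

pfge


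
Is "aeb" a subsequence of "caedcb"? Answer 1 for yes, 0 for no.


Check if "aeb" is a subsequence of "caedcb"
Greedy scan:
  Position 0 ('c'): no match needed
  Position 1 ('a'): matches sub[0] = 'a'
  Position 2 ('e'): matches sub[1] = 'e'
  Position 3 ('d'): no match needed
  Position 4 ('c'): no match needed
  Position 5 ('b'): matches sub[2] = 'b'
All 3 characters matched => is a subsequence

1


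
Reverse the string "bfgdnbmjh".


Input: bfgdnbmjh
Reading characters right to left:
  Position 8: 'h'
  Position 7: 'j'
  Position 6: 'm'
  Position 5: 'b'
  Position 4: 'n'
  Position 3: 'd'
  Position 2: 'g'
  Position 1: 'f'
  Position 0: 'b'
Reversed: hjmbndgfb

hjmbndgfb


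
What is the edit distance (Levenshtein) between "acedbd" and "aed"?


Computing edit distance: "acedbd" -> "aed"
DP table:
           a    e    d
      0    1    2    3
  a   1    0    1    2
  c   2    1    1    2
  e   3    2    1    2
  d   4    3    2    1
  b   5    4    3    2
  d   6    5    4    3
Edit distance = dp[6][3] = 3

3


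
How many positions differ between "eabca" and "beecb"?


Comparing "eabca" and "beecb" position by position:
  Position 0: 'e' vs 'b' => DIFFER
  Position 1: 'a' vs 'e' => DIFFER
  Position 2: 'b' vs 'e' => DIFFER
  Position 3: 'c' vs 'c' => same
  Position 4: 'a' vs 'b' => DIFFER
Positions that differ: 4

4


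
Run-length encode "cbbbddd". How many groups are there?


Input: cbbbddd
Scanning for consecutive runs:
  Group 1: 'c' x 1 (positions 0-0)
  Group 2: 'b' x 3 (positions 1-3)
  Group 3: 'd' x 3 (positions 4-6)
Total groups: 3

3


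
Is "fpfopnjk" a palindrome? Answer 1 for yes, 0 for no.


Input: fpfopnjk
Reversed: kjnpofpf
  Compare pos 0 ('f') with pos 7 ('k'): MISMATCH
  Compare pos 1 ('p') with pos 6 ('j'): MISMATCH
  Compare pos 2 ('f') with pos 5 ('n'): MISMATCH
  Compare pos 3 ('o') with pos 4 ('p'): MISMATCH
Result: not a palindrome

0


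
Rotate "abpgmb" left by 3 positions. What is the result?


Input: "abpgmb", rotate left by 3
First 3 characters: "abp"
Remaining characters: "gmb"
Concatenate remaining + first: "gmb" + "abp" = "gmbabp"

gmbabp


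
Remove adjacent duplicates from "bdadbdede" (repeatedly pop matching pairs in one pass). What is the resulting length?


Input: bdadbdede
Stack-based adjacent duplicate removal:
  Read 'b': push. Stack: b
  Read 'd': push. Stack: bd
  Read 'a': push. Stack: bda
  Read 'd': push. Stack: bdad
  Read 'b': push. Stack: bdadb
  Read 'd': push. Stack: bdadbd
  Read 'e': push. Stack: bdadbde
  Read 'd': push. Stack: bdadbded
  Read 'e': push. Stack: bdadbdede
Final stack: "bdadbdede" (length 9)

9


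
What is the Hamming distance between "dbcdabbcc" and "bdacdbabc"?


Comparing "dbcdabbcc" and "bdacdbabc" position by position:
  Position 0: 'd' vs 'b' => differ
  Position 1: 'b' vs 'd' => differ
  Position 2: 'c' vs 'a' => differ
  Position 3: 'd' vs 'c' => differ
  Position 4: 'a' vs 'd' => differ
  Position 5: 'b' vs 'b' => same
  Position 6: 'b' vs 'a' => differ
  Position 7: 'c' vs 'b' => differ
  Position 8: 'c' vs 'c' => same
Total differences (Hamming distance): 7

7


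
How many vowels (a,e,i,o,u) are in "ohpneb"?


Input: ohpneb
Checking each character:
  'o' at position 0: vowel (running total: 1)
  'h' at position 1: consonant
  'p' at position 2: consonant
  'n' at position 3: consonant
  'e' at position 4: vowel (running total: 2)
  'b' at position 5: consonant
Total vowels: 2

2


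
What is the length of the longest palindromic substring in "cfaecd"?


Input: "cfaecd"
Checking substrings for palindromes:
  No multi-char palindromic substrings found
Longest palindromic substring: "c" with length 1

1


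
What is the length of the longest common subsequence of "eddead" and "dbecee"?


LCS of "eddead" and "dbecee"
DP table:
           d    b    e    c    e    e
      0    0    0    0    0    0    0
  e   0    0    0    1    1    1    1
  d   0    1    1    1    1    1    1
  d   0    1    1    1    1    1    1
  e   0    1    1    2    2    2    2
  a   0    1    1    2    2    2    2
  d   0    1    1    2    2    2    2
LCS length = dp[6][6] = 2

2


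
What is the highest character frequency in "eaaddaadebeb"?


Input: eaaddaadebeb
Character counts:
  'a': 4
  'b': 2
  'd': 3
  'e': 3
Maximum frequency: 4

4


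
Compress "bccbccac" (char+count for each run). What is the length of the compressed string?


Input: bccbccac
Runs:
  'b' x 1 => "b1"
  'c' x 2 => "c2"
  'b' x 1 => "b1"
  'c' x 2 => "c2"
  'a' x 1 => "a1"
  'c' x 1 => "c1"
Compressed: "b1c2b1c2a1c1"
Compressed length: 12

12


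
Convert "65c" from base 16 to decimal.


Input: "65c" in base 16
Positional expansion:
  Digit '6' (value 6) x 16^2 = 1536
  Digit '5' (value 5) x 16^1 = 80
  Digit 'c' (value 12) x 16^0 = 12
Sum = 1628

1628


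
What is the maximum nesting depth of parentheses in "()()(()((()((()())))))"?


Input: "()()(()((()((()())))))"
Tracking depth:
  Position 0 '(': depth becomes 1
  Position 1 ')': depth becomes 0
  Position 2 '(': depth becomes 1
  Position 3 ')': depth becomes 0
  Position 4 '(': depth becomes 1
  Position 5 '(': depth becomes 2
  Position 6 ')': depth becomes 1
  Position 7 '(': depth becomes 2
  Position 8 '(': depth becomes 3
  Position 9 '(': depth becomes 4
  Position 10 ')': depth becomes 3
  Position 11 '(': depth becomes 4
  Position 12 '(': depth becomes 5
  Position 13 '(': depth becomes 6
  Position 14 ')': depth becomes 5
  Position 15 '(': depth becomes 6
  Position 16 ')': depth becomes 5
  Position 17 ')': depth becomes 4
  Position 18 ')': depth becomes 3
  Position 19 ')': depth becomes 2
  Position 20 ')': depth becomes 1
  Position 21 ')': depth becomes 0
Maximum depth reached: 6

6
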